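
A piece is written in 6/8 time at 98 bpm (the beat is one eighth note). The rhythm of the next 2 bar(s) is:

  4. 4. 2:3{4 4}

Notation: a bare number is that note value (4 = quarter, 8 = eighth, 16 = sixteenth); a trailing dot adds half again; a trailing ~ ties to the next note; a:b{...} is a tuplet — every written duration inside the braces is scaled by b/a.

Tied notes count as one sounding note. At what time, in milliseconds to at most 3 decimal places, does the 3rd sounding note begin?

1. 0.0ms @ 0 + 1836.735ms (3)
2. 1836.735ms @ 3 + 1836.735ms (3)
3. 3673.469ms @ 6 + 1836.735ms (3)
4. 5510.204ms @ 9 + 1836.735ms (3)

note 3 onset = 6b = 3673.469ms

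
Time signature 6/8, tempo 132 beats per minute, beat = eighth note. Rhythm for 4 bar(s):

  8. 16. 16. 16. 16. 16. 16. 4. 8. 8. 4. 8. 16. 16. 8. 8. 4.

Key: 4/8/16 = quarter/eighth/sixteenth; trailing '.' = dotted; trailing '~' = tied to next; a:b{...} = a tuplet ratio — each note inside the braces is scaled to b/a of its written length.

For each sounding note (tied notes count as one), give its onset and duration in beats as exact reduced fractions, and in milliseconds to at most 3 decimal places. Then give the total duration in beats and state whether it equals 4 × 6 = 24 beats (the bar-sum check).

1) 0.0ms=0b +681.818ms=3/2b
2) 681.818ms=3/2b +340.909ms=3/4b
3) 1022.727ms=9/4b +340.909ms=3/4b
4) 1363.636ms=3b +340.909ms=3/4b
5) 1704.545ms=15/4b +340.909ms=3/4b
6) 2045.455ms=9/2b +340.909ms=3/4b
7) 2386.364ms=21/4b +340.909ms=3/4b
8) 2727.273ms=6b +1363.636ms=3b
9) 4090.909ms=9b +681.818ms=3/2b
10) 4772.727ms=21/2b +681.818ms=3/2b
11) 5454.545ms=12b +1363.636ms=3b
12) 6818.182ms=15b +681.818ms=3/2b
13) 7500.0ms=33/2b +340.909ms=3/4b
14) 7840.909ms=69/4b +340.909ms=3/4b
15) 8181.818ms=18b +681.818ms=3/2b
16) 8863.636ms=39/2b +681.818ms=3/2b
17) 9545.455ms=21b +1363.636ms=3b
Σ=24b of 24 (132bpm 6/8) — PASS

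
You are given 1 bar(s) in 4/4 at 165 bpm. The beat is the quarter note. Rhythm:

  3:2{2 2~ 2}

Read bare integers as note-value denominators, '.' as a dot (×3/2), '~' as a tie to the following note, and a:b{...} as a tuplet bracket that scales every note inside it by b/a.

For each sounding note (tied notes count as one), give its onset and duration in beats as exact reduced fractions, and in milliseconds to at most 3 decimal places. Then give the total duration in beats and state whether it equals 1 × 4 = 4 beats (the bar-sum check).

1) 0.0ms=0b +484.848ms=4/3b
2) 484.848ms=4/3b +969.697ms=8/3b
Σ=4b of 4 (165bpm 4/4) — PASS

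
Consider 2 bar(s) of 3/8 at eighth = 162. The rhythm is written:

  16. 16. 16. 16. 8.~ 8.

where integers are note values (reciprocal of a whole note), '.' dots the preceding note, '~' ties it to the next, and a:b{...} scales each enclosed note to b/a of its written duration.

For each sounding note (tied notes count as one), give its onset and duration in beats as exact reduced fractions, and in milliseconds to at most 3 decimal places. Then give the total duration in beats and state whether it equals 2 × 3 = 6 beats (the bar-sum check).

1) 0.0ms=0b +277.778ms=3/4b
2) 277.778ms=3/4b +277.778ms=3/4b
3) 555.556ms=3/2b +277.778ms=3/4b
4) 833.333ms=9/4b +277.778ms=3/4b
5) 1111.111ms=3b +1111.111ms=3b
Σ=6b of 6 (162bpm 3/8) — PASS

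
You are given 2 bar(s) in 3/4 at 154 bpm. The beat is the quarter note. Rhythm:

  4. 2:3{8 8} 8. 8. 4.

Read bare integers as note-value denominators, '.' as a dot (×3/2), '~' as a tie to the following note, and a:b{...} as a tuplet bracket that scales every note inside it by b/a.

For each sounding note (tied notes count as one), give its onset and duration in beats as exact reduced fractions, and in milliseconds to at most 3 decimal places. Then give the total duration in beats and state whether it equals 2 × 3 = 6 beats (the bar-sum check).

1) 0.0ms=0b +584.416ms=3/2b
2) 584.416ms=3/2b +292.208ms=3/4b
3) 876.623ms=9/4b +292.208ms=3/4b
4) 1168.831ms=3b +292.208ms=3/4b
5) 1461.039ms=15/4b +292.208ms=3/4b
6) 1753.247ms=9/2b +584.416ms=3/2b
Σ=6b of 6 (154bpm 3/4) — PASS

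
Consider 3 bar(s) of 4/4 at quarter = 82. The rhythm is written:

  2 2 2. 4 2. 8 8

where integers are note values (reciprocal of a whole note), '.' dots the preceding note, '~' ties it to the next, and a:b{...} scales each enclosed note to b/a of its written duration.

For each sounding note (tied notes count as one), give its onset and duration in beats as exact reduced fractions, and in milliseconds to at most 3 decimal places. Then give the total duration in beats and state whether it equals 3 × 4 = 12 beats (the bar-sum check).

1) 0.0ms=0b +1463.415ms=2b
2) 1463.415ms=2b +1463.415ms=2b
3) 2926.829ms=4b +2195.122ms=3b
4) 5121.951ms=7b +731.707ms=1b
5) 5853.659ms=8b +2195.122ms=3b
6) 8048.78ms=11b +365.854ms=1/2b
7) 8414.634ms=23/2b +365.854ms=1/2b
Σ=12b of 12 (82bpm 4/4) — PASS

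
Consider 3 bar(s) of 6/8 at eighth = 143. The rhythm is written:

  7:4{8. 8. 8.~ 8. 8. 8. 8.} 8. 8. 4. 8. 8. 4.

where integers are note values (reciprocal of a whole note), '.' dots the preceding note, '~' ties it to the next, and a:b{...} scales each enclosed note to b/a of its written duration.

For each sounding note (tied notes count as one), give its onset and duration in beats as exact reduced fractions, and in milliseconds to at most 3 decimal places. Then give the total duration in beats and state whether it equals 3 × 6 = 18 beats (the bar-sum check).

1) 0.0ms=0b +359.64ms=6/7b
2) 359.64ms=6/7b +359.64ms=6/7b
3) 719.281ms=12/7b +719.281ms=12/7b
4) 1438.561ms=24/7b +359.64ms=6/7b
5) 1798.202ms=30/7b +359.64ms=6/7b
6) 2157.842ms=36/7b +359.64ms=6/7b
7) 2517.483ms=6b +629.371ms=3/2b
8) 3146.853ms=15/2b +629.371ms=3/2b
9) 3776.224ms=9b +1258.741ms=3b
10) 5034.965ms=12b +629.371ms=3/2b
11) 5664.336ms=27/2b +629.371ms=3/2b
12) 6293.706ms=15b +1258.741ms=3b
Σ=18b of 18 (143bpm 6/8) — PASS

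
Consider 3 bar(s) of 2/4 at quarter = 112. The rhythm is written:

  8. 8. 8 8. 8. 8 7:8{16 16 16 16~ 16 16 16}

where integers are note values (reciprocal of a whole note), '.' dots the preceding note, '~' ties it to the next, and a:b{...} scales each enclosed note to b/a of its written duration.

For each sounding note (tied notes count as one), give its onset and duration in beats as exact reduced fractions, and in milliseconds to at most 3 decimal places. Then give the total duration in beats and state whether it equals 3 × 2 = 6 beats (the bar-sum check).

1) 0.0ms=0b +401.786ms=3/4b
2) 401.786ms=3/4b +401.786ms=3/4b
3) 803.571ms=3/2b +267.857ms=1/2b
4) 1071.429ms=2b +401.786ms=3/4b
5) 1473.214ms=11/4b +401.786ms=3/4b
6) 1875.0ms=7/2b +267.857ms=1/2b
7) 2142.857ms=4b +153.061ms=2/7b
8) 2295.918ms=30/7b +153.061ms=2/7b
9) 2448.98ms=32/7b +153.061ms=2/7b
10) 2602.041ms=34/7b +306.122ms=4/7b
11) 2908.163ms=38/7b +153.061ms=2/7b
12) 3061.224ms=40/7b +153.061ms=2/7b
Σ=6b of 6 (112bpm 2/4) — PASS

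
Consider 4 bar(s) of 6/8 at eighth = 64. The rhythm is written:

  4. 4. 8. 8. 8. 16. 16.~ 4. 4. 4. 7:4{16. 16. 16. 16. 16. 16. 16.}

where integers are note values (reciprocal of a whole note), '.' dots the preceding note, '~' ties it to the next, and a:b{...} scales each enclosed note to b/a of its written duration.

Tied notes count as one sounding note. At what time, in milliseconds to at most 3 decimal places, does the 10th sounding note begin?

note 10 onset = 21b = 19687.5ms

1. 0.0ms @ 0 + 2812.5ms (3)
2. 2812.5ms @ 3 + 2812.5ms (3)
3. 5625.0ms @ 6 + 1406.25ms (3/2)
4. 7031.25ms @ 15/2 + 1406.25ms (3/2)
5. 8437.5ms @ 9 + 1406.25ms (3/2)
6. 9843.75ms @ 21/2 + 703.125ms (3/4)
7. 10546.875ms @ 45/4 + 3515.625ms (15/4)
8. 14062.5ms @ 15 + 2812.5ms (3)
9. 16875.0ms @ 18 + 2812.5ms (3)
10. 19687.5ms @ 21 + 401.786ms (3/7)
11. 20089.286ms @ 150/7 + 401.786ms (3/7)
12. 20491.071ms @ 153/7 + 401.786ms (3/7)
13. 20892.857ms @ 156/7 + 401.786ms (3/7)
14. 21294.643ms @ 159/7 + 401.786ms (3/7)
15. 21696.429ms @ 162/7 + 401.786ms (3/7)
16. 22098.214ms @ 165/7 + 401.786ms (3/7)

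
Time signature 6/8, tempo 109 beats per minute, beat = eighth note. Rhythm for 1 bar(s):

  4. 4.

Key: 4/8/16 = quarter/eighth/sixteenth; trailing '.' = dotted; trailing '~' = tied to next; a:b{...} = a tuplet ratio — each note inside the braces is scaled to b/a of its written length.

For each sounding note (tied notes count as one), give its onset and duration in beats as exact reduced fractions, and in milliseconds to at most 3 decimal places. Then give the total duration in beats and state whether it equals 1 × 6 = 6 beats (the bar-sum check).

1) 0.0ms=0b +1651.376ms=3b
2) 1651.376ms=3b +1651.376ms=3b
Σ=6b of 6 (109bpm 6/8) — PASS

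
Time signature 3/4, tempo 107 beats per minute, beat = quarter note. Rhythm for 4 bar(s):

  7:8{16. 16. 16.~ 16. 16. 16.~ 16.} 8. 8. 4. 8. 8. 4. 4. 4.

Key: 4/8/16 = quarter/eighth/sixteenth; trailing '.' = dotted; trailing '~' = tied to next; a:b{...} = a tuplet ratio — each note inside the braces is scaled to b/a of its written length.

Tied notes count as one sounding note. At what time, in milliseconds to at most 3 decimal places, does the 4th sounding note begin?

1. 0.0ms @ 0 + 240.32ms (3/7)
2. 240.32ms @ 3/7 + 240.32ms (3/7)
3. 480.641ms @ 6/7 + 480.641ms (6/7)
4. 961.282ms @ 12/7 + 240.32ms (3/7)
5. 1201.602ms @ 15/7 + 480.641ms (6/7)
6. 1682.243ms @ 3 + 420.561ms (3/4)
7. 2102.804ms @ 15/4 + 420.561ms (3/4)
8. 2523.364ms @ 9/2 + 841.121ms (3/2)
9. 3364.486ms @ 6 + 420.561ms (3/4)
10. 3785.047ms @ 27/4 + 420.561ms (3/4)
11. 4205.607ms @ 15/2 + 841.121ms (3/2)
12. 5046.729ms @ 9 + 841.121ms (3/2)
13. 5887.85ms @ 21/2 + 841.121ms (3/2)

note 4 onset = 12/7b = 961.282ms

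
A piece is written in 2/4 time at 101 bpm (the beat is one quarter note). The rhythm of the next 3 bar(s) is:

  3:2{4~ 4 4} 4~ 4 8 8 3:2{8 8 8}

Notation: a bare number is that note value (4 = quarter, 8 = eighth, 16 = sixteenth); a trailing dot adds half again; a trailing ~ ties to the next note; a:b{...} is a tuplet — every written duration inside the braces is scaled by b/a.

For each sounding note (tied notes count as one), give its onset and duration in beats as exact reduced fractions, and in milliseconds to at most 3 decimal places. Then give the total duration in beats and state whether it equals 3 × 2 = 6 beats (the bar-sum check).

1) 0.0ms=0b +792.079ms=4/3b
2) 792.079ms=4/3b +396.04ms=2/3b
3) 1188.119ms=2b +1188.119ms=2b
4) 2376.238ms=4b +297.03ms=1/2b
5) 2673.267ms=9/2b +297.03ms=1/2b
6) 2970.297ms=5b +198.02ms=1/3b
7) 3168.317ms=16/3b +198.02ms=1/3b
8) 3366.337ms=17/3b +198.02ms=1/3b
Σ=6b of 6 (101bpm 2/4) — PASS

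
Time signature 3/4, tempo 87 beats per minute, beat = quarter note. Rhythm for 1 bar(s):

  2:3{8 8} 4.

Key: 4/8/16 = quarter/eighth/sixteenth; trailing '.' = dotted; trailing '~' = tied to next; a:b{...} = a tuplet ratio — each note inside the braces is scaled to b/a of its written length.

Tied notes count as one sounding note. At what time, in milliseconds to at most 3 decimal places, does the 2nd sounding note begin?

note 2 onset = 3/4b = 517.241ms

1. 0.0ms @ 0 + 517.241ms (3/4)
2. 517.241ms @ 3/4 + 517.241ms (3/4)
3. 1034.483ms @ 3/2 + 1034.483ms (3/2)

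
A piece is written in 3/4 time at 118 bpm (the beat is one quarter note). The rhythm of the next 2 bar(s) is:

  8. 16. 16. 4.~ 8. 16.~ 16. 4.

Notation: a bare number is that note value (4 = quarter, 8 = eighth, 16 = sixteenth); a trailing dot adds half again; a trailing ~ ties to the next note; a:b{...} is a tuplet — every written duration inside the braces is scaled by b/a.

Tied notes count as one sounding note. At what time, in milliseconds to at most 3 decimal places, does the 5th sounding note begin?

note 5 onset = 15/4b = 1906.78ms

1. 0.0ms @ 0 + 381.356ms (3/4)
2. 381.356ms @ 3/4 + 190.678ms (3/8)
3. 572.034ms @ 9/8 + 190.678ms (3/8)
4. 762.712ms @ 3/2 + 1144.068ms (9/4)
5. 1906.78ms @ 15/4 + 381.356ms (3/4)
6. 2288.136ms @ 9/2 + 762.712ms (3/2)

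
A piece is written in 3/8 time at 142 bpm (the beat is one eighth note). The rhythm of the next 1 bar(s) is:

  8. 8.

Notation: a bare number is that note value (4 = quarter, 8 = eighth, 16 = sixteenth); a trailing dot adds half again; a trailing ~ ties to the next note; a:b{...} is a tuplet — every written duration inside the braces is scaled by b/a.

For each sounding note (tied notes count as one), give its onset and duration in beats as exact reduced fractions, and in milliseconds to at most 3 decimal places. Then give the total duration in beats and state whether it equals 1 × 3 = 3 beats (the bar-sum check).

1) 0.0ms=0b +633.803ms=3/2b
2) 633.803ms=3/2b +633.803ms=3/2b
Σ=3b of 3 (142bpm 3/8) — PASS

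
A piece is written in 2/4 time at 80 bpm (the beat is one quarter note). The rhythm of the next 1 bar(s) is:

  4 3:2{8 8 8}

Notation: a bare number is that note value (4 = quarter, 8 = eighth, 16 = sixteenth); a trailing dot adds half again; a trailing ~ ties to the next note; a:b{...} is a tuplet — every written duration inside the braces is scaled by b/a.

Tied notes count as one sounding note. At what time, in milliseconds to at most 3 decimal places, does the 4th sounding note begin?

note 4 onset = 5/3b = 1250.0ms

1. 0.0ms @ 0 + 750.0ms (1)
2. 750.0ms @ 1 + 250.0ms (1/3)
3. 1000.0ms @ 4/3 + 250.0ms (1/3)
4. 1250.0ms @ 5/3 + 250.0ms (1/3)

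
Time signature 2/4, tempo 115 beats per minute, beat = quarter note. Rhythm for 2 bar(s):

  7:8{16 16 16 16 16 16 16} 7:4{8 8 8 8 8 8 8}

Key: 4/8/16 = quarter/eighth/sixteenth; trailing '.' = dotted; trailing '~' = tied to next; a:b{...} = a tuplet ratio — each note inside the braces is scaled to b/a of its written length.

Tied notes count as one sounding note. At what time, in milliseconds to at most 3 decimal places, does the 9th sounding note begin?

1. 0.0ms @ 0 + 149.068ms (2/7)
2. 149.068ms @ 2/7 + 149.068ms (2/7)
3. 298.137ms @ 4/7 + 149.068ms (2/7)
4. 447.205ms @ 6/7 + 149.068ms (2/7)
5. 596.273ms @ 8/7 + 149.068ms (2/7)
6. 745.342ms @ 10/7 + 149.068ms (2/7)
7. 894.41ms @ 12/7 + 149.068ms (2/7)
8. 1043.478ms @ 2 + 149.068ms (2/7)
9. 1192.547ms @ 16/7 + 149.068ms (2/7)
10. 1341.615ms @ 18/7 + 149.068ms (2/7)
11. 1490.683ms @ 20/7 + 149.068ms (2/7)
12. 1639.752ms @ 22/7 + 149.068ms (2/7)
13. 1788.82ms @ 24/7 + 149.068ms (2/7)
14. 1937.888ms @ 26/7 + 149.068ms (2/7)

note 9 onset = 16/7b = 1192.547ms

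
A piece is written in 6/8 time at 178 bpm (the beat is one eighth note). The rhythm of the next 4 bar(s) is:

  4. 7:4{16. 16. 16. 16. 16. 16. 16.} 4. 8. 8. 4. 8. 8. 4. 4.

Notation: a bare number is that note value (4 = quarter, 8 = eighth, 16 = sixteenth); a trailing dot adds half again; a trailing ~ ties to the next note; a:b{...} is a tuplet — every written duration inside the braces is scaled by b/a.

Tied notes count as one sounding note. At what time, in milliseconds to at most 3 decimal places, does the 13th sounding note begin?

1. 0.0ms @ 0 + 1011.236ms (3)
2. 1011.236ms @ 3 + 144.462ms (3/7)
3. 1155.698ms @ 24/7 + 144.462ms (3/7)
4. 1300.161ms @ 27/7 + 144.462ms (3/7)
5. 1444.623ms @ 30/7 + 144.462ms (3/7)
6. 1589.085ms @ 33/7 + 144.462ms (3/7)
7. 1733.547ms @ 36/7 + 144.462ms (3/7)
8. 1878.01ms @ 39/7 + 144.462ms (3/7)
9. 2022.472ms @ 6 + 1011.236ms (3)
10. 3033.708ms @ 9 + 505.618ms (3/2)
11. 3539.326ms @ 21/2 + 505.618ms (3/2)
12. 4044.944ms @ 12 + 1011.236ms (3)
13. 5056.18ms @ 15 + 505.618ms (3/2)
14. 5561.798ms @ 33/2 + 505.618ms (3/2)
15. 6067.416ms @ 18 + 1011.236ms (3)
16. 7078.652ms @ 21 + 1011.236ms (3)

note 13 onset = 15b = 5056.18ms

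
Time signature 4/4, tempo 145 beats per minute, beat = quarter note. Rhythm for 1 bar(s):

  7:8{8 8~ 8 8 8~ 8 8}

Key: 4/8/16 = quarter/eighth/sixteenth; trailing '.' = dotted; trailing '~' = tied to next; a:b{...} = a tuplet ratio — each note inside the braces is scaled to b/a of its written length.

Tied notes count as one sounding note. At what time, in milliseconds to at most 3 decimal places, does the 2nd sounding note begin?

1. 0.0ms @ 0 + 236.453ms (4/7)
2. 236.453ms @ 4/7 + 472.906ms (8/7)
3. 709.36ms @ 12/7 + 236.453ms (4/7)
4. 945.813ms @ 16/7 + 472.906ms (8/7)
5. 1418.719ms @ 24/7 + 236.453ms (4/7)

note 2 onset = 4/7b = 236.453ms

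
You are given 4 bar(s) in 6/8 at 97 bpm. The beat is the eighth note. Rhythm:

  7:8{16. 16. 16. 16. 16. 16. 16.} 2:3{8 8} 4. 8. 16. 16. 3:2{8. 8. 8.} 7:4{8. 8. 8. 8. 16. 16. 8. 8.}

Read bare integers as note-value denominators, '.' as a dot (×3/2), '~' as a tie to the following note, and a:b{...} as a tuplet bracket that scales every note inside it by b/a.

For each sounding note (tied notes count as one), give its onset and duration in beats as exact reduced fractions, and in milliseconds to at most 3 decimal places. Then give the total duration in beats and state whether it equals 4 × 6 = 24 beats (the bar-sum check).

1) 0.0ms=0b +530.191ms=6/7b
2) 530.191ms=6/7b +530.191ms=6/7b
3) 1060.383ms=12/7b +530.191ms=6/7b
4) 1590.574ms=18/7b +530.191ms=6/7b
5) 2120.766ms=24/7b +530.191ms=6/7b
6) 2650.957ms=30/7b +530.191ms=6/7b
7) 3181.149ms=36/7b +530.191ms=6/7b
8) 3711.34ms=6b +927.835ms=3/2b
9) 4639.175ms=15/2b +927.835ms=3/2b
10) 5567.01ms=9b +1855.67ms=3b
11) 7422.68ms=12b +927.835ms=3/2b
12) 8350.515ms=27/2b +463.918ms=3/4b
13) 8814.433ms=57/4b +463.918ms=3/4b
14) 9278.351ms=15b +618.557ms=1b
15) 9896.907ms=16b +618.557ms=1b
16) 10515.464ms=17b +618.557ms=1b
17) 11134.021ms=18b +530.191ms=6/7b
18) 11664.212ms=132/7b +530.191ms=6/7b
19) 12194.404ms=138/7b +530.191ms=6/7b
20) 12724.595ms=144/7b +530.191ms=6/7b
21) 13254.786ms=150/7b +265.096ms=3/7b
22) 13519.882ms=153/7b +265.096ms=3/7b
23) 13784.978ms=156/7b +530.191ms=6/7b
24) 14315.169ms=162/7b +530.191ms=6/7b
Σ=24b of 24 (97bpm 6/8) — PASS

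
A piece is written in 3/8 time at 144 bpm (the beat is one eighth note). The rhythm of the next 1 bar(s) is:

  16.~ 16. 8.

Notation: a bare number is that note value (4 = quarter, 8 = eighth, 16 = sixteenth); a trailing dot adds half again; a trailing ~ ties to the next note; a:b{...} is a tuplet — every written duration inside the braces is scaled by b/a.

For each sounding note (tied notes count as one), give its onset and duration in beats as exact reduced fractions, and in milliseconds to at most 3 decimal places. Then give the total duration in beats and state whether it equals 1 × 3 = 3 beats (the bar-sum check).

1) 0.0ms=0b +625.0ms=3/2b
2) 625.0ms=3/2b +625.0ms=3/2b
Σ=3b of 3 (144bpm 3/8) — PASS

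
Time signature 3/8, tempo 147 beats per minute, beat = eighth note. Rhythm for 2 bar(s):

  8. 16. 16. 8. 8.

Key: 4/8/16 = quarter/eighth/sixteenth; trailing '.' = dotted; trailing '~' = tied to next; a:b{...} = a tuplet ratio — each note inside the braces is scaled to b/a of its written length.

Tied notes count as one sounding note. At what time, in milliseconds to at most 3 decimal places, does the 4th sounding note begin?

1. 0.0ms @ 0 + 612.245ms (3/2)
2. 612.245ms @ 3/2 + 306.122ms (3/4)
3. 918.367ms @ 9/4 + 306.122ms (3/4)
4. 1224.49ms @ 3 + 612.245ms (3/2)
5. 1836.735ms @ 9/2 + 612.245ms (3/2)

note 4 onset = 3b = 1224.49ms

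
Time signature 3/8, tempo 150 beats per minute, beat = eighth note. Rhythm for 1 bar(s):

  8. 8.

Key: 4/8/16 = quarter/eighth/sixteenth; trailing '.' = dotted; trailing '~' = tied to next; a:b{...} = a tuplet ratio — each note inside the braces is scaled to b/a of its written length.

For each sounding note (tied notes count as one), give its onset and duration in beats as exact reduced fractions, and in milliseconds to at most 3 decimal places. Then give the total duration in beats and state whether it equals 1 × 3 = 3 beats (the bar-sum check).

1) 0.0ms=0b +600.0ms=3/2b
2) 600.0ms=3/2b +600.0ms=3/2b
Σ=3b of 3 (150bpm 3/8) — PASS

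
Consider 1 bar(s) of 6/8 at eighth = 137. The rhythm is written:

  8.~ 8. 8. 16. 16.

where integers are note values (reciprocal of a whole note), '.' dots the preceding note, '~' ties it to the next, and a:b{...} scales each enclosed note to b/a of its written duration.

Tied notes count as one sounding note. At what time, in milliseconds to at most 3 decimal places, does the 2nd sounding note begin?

1. 0.0ms @ 0 + 1313.869ms (3)
2. 1313.869ms @ 3 + 656.934ms (3/2)
3. 1970.803ms @ 9/2 + 328.467ms (3/4)
4. 2299.27ms @ 21/4 + 328.467ms (3/4)

note 2 onset = 3b = 1313.869ms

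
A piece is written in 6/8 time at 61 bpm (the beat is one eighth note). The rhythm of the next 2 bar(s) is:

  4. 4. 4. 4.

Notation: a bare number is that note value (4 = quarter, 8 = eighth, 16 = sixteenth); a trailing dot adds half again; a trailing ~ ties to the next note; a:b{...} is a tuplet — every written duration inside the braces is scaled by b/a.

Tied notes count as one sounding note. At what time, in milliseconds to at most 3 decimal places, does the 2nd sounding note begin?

note 2 onset = 3b = 2950.82ms

1. 0.0ms @ 0 + 2950.82ms (3)
2. 2950.82ms @ 3 + 2950.82ms (3)
3. 5901.639ms @ 6 + 2950.82ms (3)
4. 8852.459ms @ 9 + 2950.82ms (3)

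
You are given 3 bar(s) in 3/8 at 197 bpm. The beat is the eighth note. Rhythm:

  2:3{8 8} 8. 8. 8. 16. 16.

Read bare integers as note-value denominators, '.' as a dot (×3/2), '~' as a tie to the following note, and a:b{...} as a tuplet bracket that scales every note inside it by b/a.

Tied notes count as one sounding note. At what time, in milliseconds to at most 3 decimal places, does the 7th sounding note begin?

note 7 onset = 33/4b = 2512.69ms

1. 0.0ms @ 0 + 456.853ms (3/2)
2. 456.853ms @ 3/2 + 456.853ms (3/2)
3. 913.706ms @ 3 + 456.853ms (3/2)
4. 1370.558ms @ 9/2 + 456.853ms (3/2)
5. 1827.411ms @ 6 + 456.853ms (3/2)
6. 2284.264ms @ 15/2 + 228.426ms (3/4)
7. 2512.69ms @ 33/4 + 228.426ms (3/4)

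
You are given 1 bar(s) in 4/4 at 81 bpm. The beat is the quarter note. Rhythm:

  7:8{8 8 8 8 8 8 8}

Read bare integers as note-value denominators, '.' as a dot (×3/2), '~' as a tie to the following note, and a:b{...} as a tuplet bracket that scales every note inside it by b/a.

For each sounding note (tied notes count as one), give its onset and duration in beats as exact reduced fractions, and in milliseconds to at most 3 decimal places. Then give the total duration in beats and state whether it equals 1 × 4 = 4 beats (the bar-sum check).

1) 0.0ms=0b +423.28ms=4/7b
2) 423.28ms=4/7b +423.28ms=4/7b
3) 846.561ms=8/7b +423.28ms=4/7b
4) 1269.841ms=12/7b +423.28ms=4/7b
5) 1693.122ms=16/7b +423.28ms=4/7b
6) 2116.402ms=20/7b +423.28ms=4/7b
7) 2539.683ms=24/7b +423.28ms=4/7b
Σ=4b of 4 (81bpm 4/4) — PASS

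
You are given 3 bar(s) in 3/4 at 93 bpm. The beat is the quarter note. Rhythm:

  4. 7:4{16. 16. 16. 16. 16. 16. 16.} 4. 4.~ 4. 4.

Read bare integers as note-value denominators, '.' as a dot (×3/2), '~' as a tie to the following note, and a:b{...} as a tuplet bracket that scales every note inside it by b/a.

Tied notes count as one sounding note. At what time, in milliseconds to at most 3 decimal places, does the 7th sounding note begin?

note 7 onset = 18/7b = 1658.986ms

1. 0.0ms @ 0 + 967.742ms (3/2)
2. 967.742ms @ 3/2 + 138.249ms (3/14)
3. 1105.991ms @ 12/7 + 138.249ms (3/14)
4. 1244.24ms @ 27/14 + 138.249ms (3/14)
5. 1382.488ms @ 15/7 + 138.249ms (3/14)
6. 1520.737ms @ 33/14 + 138.249ms (3/14)
7. 1658.986ms @ 18/7 + 138.249ms (3/14)
8. 1797.235ms @ 39/14 + 138.249ms (3/14)
9. 1935.484ms @ 3 + 967.742ms (3/2)
10. 2903.226ms @ 9/2 + 1935.484ms (3)
11. 4838.71ms @ 15/2 + 967.742ms (3/2)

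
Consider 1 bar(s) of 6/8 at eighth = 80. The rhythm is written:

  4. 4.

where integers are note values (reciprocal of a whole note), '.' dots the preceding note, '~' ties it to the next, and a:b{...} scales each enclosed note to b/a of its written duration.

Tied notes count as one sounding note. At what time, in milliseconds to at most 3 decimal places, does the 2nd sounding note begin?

note 2 onset = 3b = 2250.0ms

1. 0.0ms @ 0 + 2250.0ms (3)
2. 2250.0ms @ 3 + 2250.0ms (3)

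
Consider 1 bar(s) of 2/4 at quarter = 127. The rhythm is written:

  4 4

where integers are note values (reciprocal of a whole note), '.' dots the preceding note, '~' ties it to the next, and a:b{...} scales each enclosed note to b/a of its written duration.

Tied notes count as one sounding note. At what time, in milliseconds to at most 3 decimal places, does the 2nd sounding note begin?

1. 0.0ms @ 0 + 472.441ms (1)
2. 472.441ms @ 1 + 472.441ms (1)

note 2 onset = 1b = 472.441ms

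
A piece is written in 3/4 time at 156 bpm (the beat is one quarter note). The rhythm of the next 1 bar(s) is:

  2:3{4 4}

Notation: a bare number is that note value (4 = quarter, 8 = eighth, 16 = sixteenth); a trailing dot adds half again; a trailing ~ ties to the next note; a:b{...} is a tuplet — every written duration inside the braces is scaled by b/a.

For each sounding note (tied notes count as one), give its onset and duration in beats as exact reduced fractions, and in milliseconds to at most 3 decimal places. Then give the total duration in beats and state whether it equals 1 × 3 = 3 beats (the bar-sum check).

1) 0.0ms=0b +576.923ms=3/2b
2) 576.923ms=3/2b +576.923ms=3/2b
Σ=3b of 3 (156bpm 3/4) — PASS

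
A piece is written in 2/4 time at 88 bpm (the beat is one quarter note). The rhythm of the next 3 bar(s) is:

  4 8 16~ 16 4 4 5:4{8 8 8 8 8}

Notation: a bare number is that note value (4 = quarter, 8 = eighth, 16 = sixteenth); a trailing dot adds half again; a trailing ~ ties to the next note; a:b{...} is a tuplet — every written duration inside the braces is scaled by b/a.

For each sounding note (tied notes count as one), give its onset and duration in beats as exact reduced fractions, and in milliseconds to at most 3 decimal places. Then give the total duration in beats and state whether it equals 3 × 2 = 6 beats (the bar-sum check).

1) 0.0ms=0b +681.818ms=1b
2) 681.818ms=1b +340.909ms=1/2b
3) 1022.727ms=3/2b +340.909ms=1/2b
4) 1363.636ms=2b +681.818ms=1b
5) 2045.455ms=3b +681.818ms=1b
6) 2727.273ms=4b +272.727ms=2/5b
7) 3000.0ms=22/5b +272.727ms=2/5b
8) 3272.727ms=24/5b +272.727ms=2/5b
9) 3545.455ms=26/5b +272.727ms=2/5b
10) 3818.182ms=28/5b +272.727ms=2/5b
Σ=6b of 6 (88bpm 2/4) — PASS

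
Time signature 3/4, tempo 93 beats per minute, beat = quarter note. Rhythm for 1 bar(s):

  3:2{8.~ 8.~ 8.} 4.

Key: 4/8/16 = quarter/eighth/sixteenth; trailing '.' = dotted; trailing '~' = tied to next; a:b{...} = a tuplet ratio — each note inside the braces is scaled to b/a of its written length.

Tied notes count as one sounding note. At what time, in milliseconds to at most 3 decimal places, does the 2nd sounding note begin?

note 2 onset = 3/2b = 967.742ms

1. 0.0ms @ 0 + 967.742ms (3/2)
2. 967.742ms @ 3/2 + 967.742ms (3/2)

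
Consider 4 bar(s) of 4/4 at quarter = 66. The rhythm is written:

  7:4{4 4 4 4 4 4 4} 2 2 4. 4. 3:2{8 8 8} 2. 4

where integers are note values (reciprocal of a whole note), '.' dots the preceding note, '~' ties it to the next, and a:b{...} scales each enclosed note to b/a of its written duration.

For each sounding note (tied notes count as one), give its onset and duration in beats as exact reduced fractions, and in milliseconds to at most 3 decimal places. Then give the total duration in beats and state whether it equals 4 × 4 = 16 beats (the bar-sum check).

1) 0.0ms=0b +519.481ms=4/7b
2) 519.481ms=4/7b +519.481ms=4/7b
3) 1038.961ms=8/7b +519.481ms=4/7b
4) 1558.442ms=12/7b +519.481ms=4/7b
5) 2077.922ms=16/7b +519.481ms=4/7b
6) 2597.403ms=20/7b +519.481ms=4/7b
7) 3116.883ms=24/7b +519.481ms=4/7b
8) 3636.364ms=4b +1818.182ms=2b
9) 5454.545ms=6b +1818.182ms=2b
10) 7272.727ms=8b +1363.636ms=3/2b
11) 8636.364ms=19/2b +1363.636ms=3/2b
12) 10000.0ms=11b +303.03ms=1/3b
13) 10303.03ms=34/3b +303.03ms=1/3b
14) 10606.061ms=35/3b +303.03ms=1/3b
15) 10909.091ms=12b +2727.273ms=3b
16) 13636.364ms=15b +909.091ms=1b
Σ=16b of 16 (66bpm 4/4) — PASS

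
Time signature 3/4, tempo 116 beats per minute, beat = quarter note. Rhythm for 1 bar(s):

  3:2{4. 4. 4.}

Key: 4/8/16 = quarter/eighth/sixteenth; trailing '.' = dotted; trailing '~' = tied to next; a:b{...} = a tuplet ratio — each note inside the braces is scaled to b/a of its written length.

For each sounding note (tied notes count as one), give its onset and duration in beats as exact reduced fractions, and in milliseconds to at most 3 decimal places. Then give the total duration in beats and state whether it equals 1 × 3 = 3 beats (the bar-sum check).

1) 0.0ms=0b +517.241ms=1b
2) 517.241ms=1b +517.241ms=1b
3) 1034.483ms=2b +517.241ms=1b
Σ=3b of 3 (116bpm 3/4) — PASS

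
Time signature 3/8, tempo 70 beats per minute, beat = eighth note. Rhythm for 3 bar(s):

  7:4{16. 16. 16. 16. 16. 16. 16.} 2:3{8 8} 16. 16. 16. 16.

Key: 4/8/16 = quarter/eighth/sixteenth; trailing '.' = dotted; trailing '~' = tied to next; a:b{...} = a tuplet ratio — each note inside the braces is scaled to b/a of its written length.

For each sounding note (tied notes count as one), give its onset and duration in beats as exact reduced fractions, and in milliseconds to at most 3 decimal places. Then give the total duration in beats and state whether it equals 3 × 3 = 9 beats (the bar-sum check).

1) 0.0ms=0b +367.347ms=3/7b
2) 367.347ms=3/7b +367.347ms=3/7b
3) 734.694ms=6/7b +367.347ms=3/7b
4) 1102.041ms=9/7b +367.347ms=3/7b
5) 1469.388ms=12/7b +367.347ms=3/7b
6) 1836.735ms=15/7b +367.347ms=3/7b
7) 2204.082ms=18/7b +367.347ms=3/7b
8) 2571.429ms=3b +1285.714ms=3/2b
9) 3857.143ms=9/2b +1285.714ms=3/2b
10) 5142.857ms=6b +642.857ms=3/4b
11) 5785.714ms=27/4b +642.857ms=3/4b
12) 6428.571ms=15/2b +642.857ms=3/4b
13) 7071.429ms=33/4b +642.857ms=3/4b
Σ=9b of 9 (70bpm 3/8) — PASS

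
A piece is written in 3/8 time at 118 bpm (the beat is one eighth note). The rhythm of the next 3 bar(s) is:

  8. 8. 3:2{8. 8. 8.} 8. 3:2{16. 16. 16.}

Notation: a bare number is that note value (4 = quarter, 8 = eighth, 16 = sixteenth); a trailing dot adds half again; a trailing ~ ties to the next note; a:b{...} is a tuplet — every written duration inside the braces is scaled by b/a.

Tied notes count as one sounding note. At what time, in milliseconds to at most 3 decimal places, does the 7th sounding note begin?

note 7 onset = 15/2b = 3813.559ms

1. 0.0ms @ 0 + 762.712ms (3/2)
2. 762.712ms @ 3/2 + 762.712ms (3/2)
3. 1525.424ms @ 3 + 508.475ms (1)
4. 2033.898ms @ 4 + 508.475ms (1)
5. 2542.373ms @ 5 + 508.475ms (1)
6. 3050.847ms @ 6 + 762.712ms (3/2)
7. 3813.559ms @ 15/2 + 254.237ms (1/2)
8. 4067.797ms @ 8 + 254.237ms (1/2)
9. 4322.034ms @ 17/2 + 254.237ms (1/2)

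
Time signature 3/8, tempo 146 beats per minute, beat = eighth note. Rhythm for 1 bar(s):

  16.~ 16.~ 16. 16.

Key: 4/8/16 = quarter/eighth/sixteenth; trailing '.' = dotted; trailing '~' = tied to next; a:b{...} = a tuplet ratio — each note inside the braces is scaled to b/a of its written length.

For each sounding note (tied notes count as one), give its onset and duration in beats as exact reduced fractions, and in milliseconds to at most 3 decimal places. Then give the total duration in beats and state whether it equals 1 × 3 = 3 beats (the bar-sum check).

1) 0.0ms=0b +924.658ms=9/4b
2) 924.658ms=9/4b +308.219ms=3/4b
Σ=3b of 3 (146bpm 3/8) — PASS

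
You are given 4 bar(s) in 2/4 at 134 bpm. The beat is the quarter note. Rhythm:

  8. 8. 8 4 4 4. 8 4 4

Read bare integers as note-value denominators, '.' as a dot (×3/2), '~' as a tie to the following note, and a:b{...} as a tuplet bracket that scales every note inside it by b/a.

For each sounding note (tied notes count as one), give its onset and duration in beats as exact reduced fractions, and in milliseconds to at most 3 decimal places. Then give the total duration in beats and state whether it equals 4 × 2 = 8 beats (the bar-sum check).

1) 0.0ms=0b +335.821ms=3/4b
2) 335.821ms=3/4b +335.821ms=3/4b
3) 671.642ms=3/2b +223.881ms=1/2b
4) 895.522ms=2b +447.761ms=1b
5) 1343.284ms=3b +447.761ms=1b
6) 1791.045ms=4b +671.642ms=3/2b
7) 2462.687ms=11/2b +223.881ms=1/2b
8) 2686.567ms=6b +447.761ms=1b
9) 3134.328ms=7b +447.761ms=1b
Σ=8b of 8 (134bpm 2/4) — PASS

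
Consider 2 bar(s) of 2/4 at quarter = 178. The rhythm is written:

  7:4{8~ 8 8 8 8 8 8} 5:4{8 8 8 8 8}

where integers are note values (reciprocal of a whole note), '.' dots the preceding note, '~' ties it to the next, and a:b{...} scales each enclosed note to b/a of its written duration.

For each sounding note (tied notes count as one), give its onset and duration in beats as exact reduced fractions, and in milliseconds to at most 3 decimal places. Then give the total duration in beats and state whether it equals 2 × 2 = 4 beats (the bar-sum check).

1) 0.0ms=0b +192.616ms=4/7b
2) 192.616ms=4/7b +96.308ms=2/7b
3) 288.925ms=6/7b +96.308ms=2/7b
4) 385.233ms=8/7b +96.308ms=2/7b
5) 481.541ms=10/7b +96.308ms=2/7b
6) 577.849ms=12/7b +96.308ms=2/7b
7) 674.157ms=2b +134.831ms=2/5b
8) 808.989ms=12/5b +134.831ms=2/5b
9) 943.82ms=14/5b +134.831ms=2/5b
10) 1078.652ms=16/5b +134.831ms=2/5b
11) 1213.483ms=18/5b +134.831ms=2/5b
Σ=4b of 4 (178bpm 2/4) — PASS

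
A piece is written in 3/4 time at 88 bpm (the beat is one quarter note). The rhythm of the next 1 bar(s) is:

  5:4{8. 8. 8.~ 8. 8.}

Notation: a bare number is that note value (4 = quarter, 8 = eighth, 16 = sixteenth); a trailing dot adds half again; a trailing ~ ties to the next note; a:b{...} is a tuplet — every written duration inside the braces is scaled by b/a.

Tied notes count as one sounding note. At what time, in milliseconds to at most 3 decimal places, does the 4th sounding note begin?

note 4 onset = 12/5b = 1636.364ms

1. 0.0ms @ 0 + 409.091ms (3/5)
2. 409.091ms @ 3/5 + 409.091ms (3/5)
3. 818.182ms @ 6/5 + 818.182ms (6/5)
4. 1636.364ms @ 12/5 + 409.091ms (3/5)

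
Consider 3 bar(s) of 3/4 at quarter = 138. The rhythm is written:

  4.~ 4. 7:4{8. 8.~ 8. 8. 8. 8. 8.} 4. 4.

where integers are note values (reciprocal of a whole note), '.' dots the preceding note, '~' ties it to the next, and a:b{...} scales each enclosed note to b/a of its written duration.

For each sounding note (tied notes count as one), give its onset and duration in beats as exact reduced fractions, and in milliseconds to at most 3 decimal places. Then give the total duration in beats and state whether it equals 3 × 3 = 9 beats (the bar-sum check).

1) 0.0ms=0b +1304.348ms=3b
2) 1304.348ms=3b +186.335ms=3/7b
3) 1490.683ms=24/7b +372.671ms=6/7b
4) 1863.354ms=30/7b +186.335ms=3/7b
5) 2049.689ms=33/7b +186.335ms=3/7b
6) 2236.025ms=36/7b +186.335ms=3/7b
7) 2422.36ms=39/7b +186.335ms=3/7b
8) 2608.696ms=6b +652.174ms=3/2b
9) 3260.87ms=15/2b +652.174ms=3/2b
Σ=9b of 9 (138bpm 3/4) — PASS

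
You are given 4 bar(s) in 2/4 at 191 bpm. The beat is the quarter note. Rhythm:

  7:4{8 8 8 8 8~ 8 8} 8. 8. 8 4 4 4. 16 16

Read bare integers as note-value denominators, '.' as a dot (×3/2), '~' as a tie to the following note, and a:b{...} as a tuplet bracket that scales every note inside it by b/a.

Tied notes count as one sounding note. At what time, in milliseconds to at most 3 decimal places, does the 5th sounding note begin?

note 5 onset = 8/7b = 359.013ms

1. 0.0ms @ 0 + 89.753ms (2/7)
2. 89.753ms @ 2/7 + 89.753ms (2/7)
3. 179.506ms @ 4/7 + 89.753ms (2/7)
4. 269.26ms @ 6/7 + 89.753ms (2/7)
5. 359.013ms @ 8/7 + 179.506ms (4/7)
6. 538.519ms @ 12/7 + 89.753ms (2/7)
7. 628.272ms @ 2 + 235.602ms (3/4)
8. 863.874ms @ 11/4 + 235.602ms (3/4)
9. 1099.476ms @ 7/2 + 157.068ms (1/2)
10. 1256.545ms @ 4 + 314.136ms (1)
11. 1570.681ms @ 5 + 314.136ms (1)
12. 1884.817ms @ 6 + 471.204ms (3/2)
13. 2356.021ms @ 15/2 + 78.534ms (1/4)
14. 2434.555ms @ 31/4 + 78.534ms (1/4)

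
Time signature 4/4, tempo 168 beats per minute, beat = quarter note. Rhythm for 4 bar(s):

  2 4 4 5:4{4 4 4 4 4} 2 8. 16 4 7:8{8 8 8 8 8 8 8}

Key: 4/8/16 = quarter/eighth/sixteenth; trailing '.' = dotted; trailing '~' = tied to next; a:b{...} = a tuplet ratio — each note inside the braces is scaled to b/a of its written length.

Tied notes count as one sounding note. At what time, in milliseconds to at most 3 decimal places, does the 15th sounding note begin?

note 15 onset = 92/7b = 4693.878ms

1. 0.0ms @ 0 + 714.286ms (2)
2. 714.286ms @ 2 + 357.143ms (1)
3. 1071.429ms @ 3 + 357.143ms (1)
4. 1428.571ms @ 4 + 285.714ms (4/5)
5. 1714.286ms @ 24/5 + 285.714ms (4/5)
6. 2000.0ms @ 28/5 + 285.714ms (4/5)
7. 2285.714ms @ 32/5 + 285.714ms (4/5)
8. 2571.429ms @ 36/5 + 285.714ms (4/5)
9. 2857.143ms @ 8 + 714.286ms (2)
10. 3571.429ms @ 10 + 267.857ms (3/4)
11. 3839.286ms @ 43/4 + 89.286ms (1/4)
12. 3928.571ms @ 11 + 357.143ms (1)
13. 4285.714ms @ 12 + 204.082ms (4/7)
14. 4489.796ms @ 88/7 + 204.082ms (4/7)
15. 4693.878ms @ 92/7 + 204.082ms (4/7)
16. 4897.959ms @ 96/7 + 204.082ms (4/7)
17. 5102.041ms @ 100/7 + 204.082ms (4/7)
18. 5306.122ms @ 104/7 + 204.082ms (4/7)
19. 5510.204ms @ 108/7 + 204.082ms (4/7)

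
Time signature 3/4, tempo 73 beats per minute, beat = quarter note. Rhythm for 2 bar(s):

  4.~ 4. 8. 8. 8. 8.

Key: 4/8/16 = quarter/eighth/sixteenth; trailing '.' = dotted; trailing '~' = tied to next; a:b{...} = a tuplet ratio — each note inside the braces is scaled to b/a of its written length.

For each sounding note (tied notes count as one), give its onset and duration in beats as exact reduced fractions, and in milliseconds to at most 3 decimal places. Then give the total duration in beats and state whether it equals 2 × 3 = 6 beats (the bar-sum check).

1) 0.0ms=0b +2465.753ms=3b
2) 2465.753ms=3b +616.438ms=3/4b
3) 3082.192ms=15/4b +616.438ms=3/4b
4) 3698.63ms=9/2b +616.438ms=3/4b
5) 4315.068ms=21/4b +616.438ms=3/4b
Σ=6b of 6 (73bpm 3/4) — PASS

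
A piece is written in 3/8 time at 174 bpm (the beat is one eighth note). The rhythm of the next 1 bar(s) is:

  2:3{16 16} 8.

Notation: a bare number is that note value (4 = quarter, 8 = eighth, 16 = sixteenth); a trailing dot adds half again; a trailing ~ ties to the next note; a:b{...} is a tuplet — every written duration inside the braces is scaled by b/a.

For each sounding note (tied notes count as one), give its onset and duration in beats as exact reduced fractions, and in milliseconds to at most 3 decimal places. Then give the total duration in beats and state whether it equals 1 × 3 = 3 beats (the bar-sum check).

1) 0.0ms=0b +258.621ms=3/4b
2) 258.621ms=3/4b +258.621ms=3/4b
3) 517.241ms=3/2b +517.241ms=3/2b
Σ=3b of 3 (174bpm 3/8) — PASS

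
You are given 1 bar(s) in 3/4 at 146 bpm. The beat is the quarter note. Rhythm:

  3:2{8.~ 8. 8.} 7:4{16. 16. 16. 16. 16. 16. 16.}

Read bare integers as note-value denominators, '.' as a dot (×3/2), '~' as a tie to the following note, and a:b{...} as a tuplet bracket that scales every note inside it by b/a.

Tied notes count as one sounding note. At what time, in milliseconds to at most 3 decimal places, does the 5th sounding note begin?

1. 0.0ms @ 0 + 410.959ms (1)
2. 410.959ms @ 1 + 205.479ms (1/2)
3. 616.438ms @ 3/2 + 88.063ms (3/14)
4. 704.501ms @ 12/7 + 88.063ms (3/14)
5. 792.564ms @ 27/14 + 88.063ms (3/14)
6. 880.626ms @ 15/7 + 88.063ms (3/14)
7. 968.689ms @ 33/14 + 88.063ms (3/14)
8. 1056.751ms @ 18/7 + 88.063ms (3/14)
9. 1144.814ms @ 39/14 + 88.063ms (3/14)

note 5 onset = 27/14b = 792.564ms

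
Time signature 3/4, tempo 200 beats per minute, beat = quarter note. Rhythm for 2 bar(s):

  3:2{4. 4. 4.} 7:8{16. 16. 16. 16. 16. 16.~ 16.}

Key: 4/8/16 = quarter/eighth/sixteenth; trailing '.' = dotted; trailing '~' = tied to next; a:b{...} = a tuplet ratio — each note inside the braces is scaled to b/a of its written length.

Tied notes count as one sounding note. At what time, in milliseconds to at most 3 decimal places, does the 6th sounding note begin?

1. 0.0ms @ 0 + 300.0ms (1)
2. 300.0ms @ 1 + 300.0ms (1)
3. 600.0ms @ 2 + 300.0ms (1)
4. 900.0ms @ 3 + 128.571ms (3/7)
5. 1028.571ms @ 24/7 + 128.571ms (3/7)
6. 1157.143ms @ 27/7 + 128.571ms (3/7)
7. 1285.714ms @ 30/7 + 128.571ms (3/7)
8. 1414.286ms @ 33/7 + 128.571ms (3/7)
9. 1542.857ms @ 36/7 + 257.143ms (6/7)

note 6 onset = 27/7b = 1157.143ms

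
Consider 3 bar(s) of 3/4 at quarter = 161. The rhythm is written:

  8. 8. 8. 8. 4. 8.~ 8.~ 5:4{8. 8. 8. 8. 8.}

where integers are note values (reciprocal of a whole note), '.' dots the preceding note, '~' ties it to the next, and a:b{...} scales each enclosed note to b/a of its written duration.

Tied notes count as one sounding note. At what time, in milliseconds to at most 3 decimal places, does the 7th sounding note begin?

note 7 onset = 33/5b = 2459.627ms

1. 0.0ms @ 0 + 279.503ms (3/4)
2. 279.503ms @ 3/4 + 279.503ms (3/4)
3. 559.006ms @ 3/2 + 279.503ms (3/4)
4. 838.509ms @ 9/4 + 279.503ms (3/4)
5. 1118.012ms @ 3 + 559.006ms (3/2)
6. 1677.019ms @ 9/2 + 782.609ms (21/10)
7. 2459.627ms @ 33/5 + 223.602ms (3/5)
8. 2683.23ms @ 36/5 + 223.602ms (3/5)
9. 2906.832ms @ 39/5 + 223.602ms (3/5)
10. 3130.435ms @ 42/5 + 223.602ms (3/5)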